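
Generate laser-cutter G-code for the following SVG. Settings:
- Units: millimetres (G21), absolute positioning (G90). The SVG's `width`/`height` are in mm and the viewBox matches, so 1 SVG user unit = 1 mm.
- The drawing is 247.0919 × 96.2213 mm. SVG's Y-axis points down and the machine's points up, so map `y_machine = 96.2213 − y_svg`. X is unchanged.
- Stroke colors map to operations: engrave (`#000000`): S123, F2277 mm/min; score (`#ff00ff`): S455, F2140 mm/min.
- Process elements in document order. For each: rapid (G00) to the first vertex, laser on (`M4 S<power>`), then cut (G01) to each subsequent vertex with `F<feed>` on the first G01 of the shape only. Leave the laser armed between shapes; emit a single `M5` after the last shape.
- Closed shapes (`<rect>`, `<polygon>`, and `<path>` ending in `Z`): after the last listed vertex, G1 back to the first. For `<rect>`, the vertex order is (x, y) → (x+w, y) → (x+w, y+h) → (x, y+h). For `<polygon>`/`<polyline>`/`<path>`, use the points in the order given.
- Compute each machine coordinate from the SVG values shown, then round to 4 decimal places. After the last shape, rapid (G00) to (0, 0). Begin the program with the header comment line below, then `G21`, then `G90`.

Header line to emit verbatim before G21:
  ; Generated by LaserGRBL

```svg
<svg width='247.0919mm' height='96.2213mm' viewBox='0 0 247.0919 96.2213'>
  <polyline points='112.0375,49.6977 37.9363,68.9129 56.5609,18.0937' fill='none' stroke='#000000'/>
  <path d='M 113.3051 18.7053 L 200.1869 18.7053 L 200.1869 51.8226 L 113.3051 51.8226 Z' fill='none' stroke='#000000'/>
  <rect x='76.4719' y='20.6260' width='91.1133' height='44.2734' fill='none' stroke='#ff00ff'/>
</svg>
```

Since the viewBox matches the mm dimensions, user units are millimetres directly. The only transform is the Y-flip y_m = 96.2213 − y_svg.

Shape 1 is a open polyline drawn with `<polyline>`. Its stroke #000000 means engrave at S123, F2277. After flipping Y the toolpath is (112.0375,46.5236) → (37.9363,27.3084) → (56.5609,78.1276).

Shape 2 is a rectangle drawn with `<path>`. Its stroke #000000 means engrave at S123, F2277. After flipping Y the toolpath is (113.3051,77.5160) → (200.1869,77.5160) → (200.1869,44.3987) → (113.3051,44.3987) → (113.3051,77.5160), returning to the start.

Shape 3 is a rectangle drawn with `<rect>`. Its stroke #ff00ff means score at S455, F2140. After flipping Y the toolpath is (76.4719,75.5953) → (167.5852,75.5953) → (167.5852,31.3219) → (76.4719,31.3219) → (76.4719,75.5953), returning to the start.

; Generated by LaserGRBL
G21
G90
G00 X112.0375 Y46.5236
M4 S123
G01 X37.9363 Y27.3084 F2277
G01 X56.5609 Y78.1276
G00 X113.3051 Y77.5160
M4 S123
G01 X200.1869 Y77.5160 F2277
G01 X200.1869 Y44.3987
G01 X113.3051 Y44.3987
G01 X113.3051 Y77.5160
G00 X76.4719 Y75.5953
M4 S455
G01 X167.5852 Y75.5953 F2140
G01 X167.5852 Y31.3219
G01 X76.4719 Y31.3219
G01 X76.4719 Y75.5953
M5
G00 X0.0000 Y0.0000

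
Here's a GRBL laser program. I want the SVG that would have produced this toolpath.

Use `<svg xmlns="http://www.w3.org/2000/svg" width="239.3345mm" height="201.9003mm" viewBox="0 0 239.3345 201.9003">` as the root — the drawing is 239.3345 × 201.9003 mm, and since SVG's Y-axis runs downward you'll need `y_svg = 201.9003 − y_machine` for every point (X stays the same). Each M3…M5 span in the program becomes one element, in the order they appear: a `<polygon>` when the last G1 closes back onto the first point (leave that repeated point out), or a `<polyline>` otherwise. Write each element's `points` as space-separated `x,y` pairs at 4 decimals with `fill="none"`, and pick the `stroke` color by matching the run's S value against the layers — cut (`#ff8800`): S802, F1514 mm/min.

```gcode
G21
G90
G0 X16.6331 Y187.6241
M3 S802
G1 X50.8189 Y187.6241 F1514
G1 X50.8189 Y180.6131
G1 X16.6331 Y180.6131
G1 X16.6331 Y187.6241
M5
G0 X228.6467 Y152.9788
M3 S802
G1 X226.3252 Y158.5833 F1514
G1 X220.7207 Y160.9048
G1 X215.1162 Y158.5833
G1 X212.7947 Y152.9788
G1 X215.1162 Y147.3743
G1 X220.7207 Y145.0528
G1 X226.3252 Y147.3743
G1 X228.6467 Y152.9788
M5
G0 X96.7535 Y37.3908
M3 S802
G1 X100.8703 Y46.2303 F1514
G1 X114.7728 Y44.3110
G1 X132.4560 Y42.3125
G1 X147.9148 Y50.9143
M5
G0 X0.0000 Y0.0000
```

Machine Y-up, SVG Y-down with viewBox height 201.9003, so y_svg = 201.9003 − y_machine; X carries over. Every run uses S802, so all elements get stroke `#ff8800` (cut).

Run 1: The run returns to its start, so emit a `<polygon>` with points (Y-flipped): 16.6331,14.2762 50.8189,14.2762 50.8189,21.2872 16.6331,21.2872.

Run 2: The run returns to its start, so emit a `<polygon>` with points (Y-flipped): 228.6467,48.9215 226.3252,43.3170 220.7207,40.9955 215.1162,43.3170 212.7947,48.9215 215.1162,54.5260 220.7207,56.8475 226.3252,54.5260.

Run 3: The run is open, so emit a `<polyline>` with points (Y-flipped): 96.7535,164.5095 100.8703,155.6700 114.7728,157.5893 132.4560,159.5878 147.9148,150.9860.

<svg xmlns="http://www.w3.org/2000/svg" width="239.3345mm" height="201.9003mm" viewBox="0 0 239.3345 201.9003">
  <polygon points="16.6331,14.2762 50.8189,14.2762 50.8189,21.2872 16.6331,21.2872" fill="none" stroke="#ff8800"/>
  <polygon points="228.6467,48.9215 226.3252,43.3170 220.7207,40.9955 215.1162,43.3170 212.7947,48.9215 215.1162,54.5260 220.7207,56.8475 226.3252,54.5260" fill="none" stroke="#ff8800"/>
  <polyline points="96.7535,164.5095 100.8703,155.6700 114.7728,157.5893 132.4560,159.5878 147.9148,150.9860" fill="none" stroke="#ff8800"/>
</svg>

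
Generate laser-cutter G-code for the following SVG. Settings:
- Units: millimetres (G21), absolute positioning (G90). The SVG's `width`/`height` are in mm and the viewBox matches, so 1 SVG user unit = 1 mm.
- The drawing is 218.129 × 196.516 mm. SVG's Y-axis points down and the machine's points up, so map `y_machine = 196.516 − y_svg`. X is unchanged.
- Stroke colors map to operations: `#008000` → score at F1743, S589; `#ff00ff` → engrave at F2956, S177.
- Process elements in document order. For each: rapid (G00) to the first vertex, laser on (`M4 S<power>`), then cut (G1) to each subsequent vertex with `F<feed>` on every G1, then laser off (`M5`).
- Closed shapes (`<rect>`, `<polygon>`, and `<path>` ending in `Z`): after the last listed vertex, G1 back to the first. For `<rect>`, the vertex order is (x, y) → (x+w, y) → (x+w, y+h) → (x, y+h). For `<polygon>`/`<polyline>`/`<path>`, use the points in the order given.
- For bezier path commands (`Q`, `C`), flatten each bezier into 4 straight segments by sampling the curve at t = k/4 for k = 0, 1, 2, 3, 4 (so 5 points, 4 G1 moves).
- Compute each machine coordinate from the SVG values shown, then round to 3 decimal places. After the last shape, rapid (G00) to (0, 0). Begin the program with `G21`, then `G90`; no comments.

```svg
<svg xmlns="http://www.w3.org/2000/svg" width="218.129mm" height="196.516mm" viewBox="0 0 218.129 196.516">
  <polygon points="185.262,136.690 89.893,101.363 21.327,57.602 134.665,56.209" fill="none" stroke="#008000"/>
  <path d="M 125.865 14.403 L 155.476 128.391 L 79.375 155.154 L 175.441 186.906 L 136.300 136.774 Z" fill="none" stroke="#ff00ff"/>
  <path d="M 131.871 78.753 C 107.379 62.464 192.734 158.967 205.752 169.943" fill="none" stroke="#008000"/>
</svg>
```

G21
G90
G00 X185.262 Y59.826
M4 S589
G1 X89.893 Y95.153 F1743
G1 X21.327 Y138.914 F1743
G1 X134.665 Y140.307 F1743
G1 X185.262 Y59.826 F1743
M5
G00 X125.865 Y182.113
M4 S177
G1 X155.476 Y68.125 F2956
G1 X79.375 Y41.362 F2956
G1 X175.441 Y9.610 F2956
G1 X136.300 Y59.742 F2956
G1 X125.865 Y182.113 F2956
M5
G00 X131.871 Y117.763
M4 S589
G1 X131.252 Y111.930 F1743
G1 X154.745 Y82.392 F1743
G1 X185.272 Y47.743 F1743
G1 X205.752 Y26.573 F1743
M5
G00 X0.000 Y0.000

Since the viewBox matches the mm dimensions, user units are millimetres directly. The only transform is the Y-flip y_m = 196.516 − y_svg.

Shape 1 is a closed polygon drawn with `<polygon>`. Its stroke #008000 means score at S589, F1743. After flipping Y the toolpath is (185.262,59.826) → (89.893,95.153) → (21.327,138.914) → (134.665,140.307) → (185.262,59.826), returning to the start.

Shape 2 is a closed polygon drawn with `<path>`. Its stroke #ff00ff means engrave at S177, F2956. After flipping Y the toolpath is (125.865,182.113) → (155.476,68.125) → (79.375,41.362) → (175.441,9.610) → (136.300,59.742) → (125.865,182.113), returning to the start.

Shape 3 is a cubic bezier drawn with `<path>`. Its stroke #008000 means score at S589, F1743. After flipping Y the toolpath is (131.871,117.763) → (131.252,111.930) → (154.745,82.392) → (185.272,47.743) → (205.752,26.573).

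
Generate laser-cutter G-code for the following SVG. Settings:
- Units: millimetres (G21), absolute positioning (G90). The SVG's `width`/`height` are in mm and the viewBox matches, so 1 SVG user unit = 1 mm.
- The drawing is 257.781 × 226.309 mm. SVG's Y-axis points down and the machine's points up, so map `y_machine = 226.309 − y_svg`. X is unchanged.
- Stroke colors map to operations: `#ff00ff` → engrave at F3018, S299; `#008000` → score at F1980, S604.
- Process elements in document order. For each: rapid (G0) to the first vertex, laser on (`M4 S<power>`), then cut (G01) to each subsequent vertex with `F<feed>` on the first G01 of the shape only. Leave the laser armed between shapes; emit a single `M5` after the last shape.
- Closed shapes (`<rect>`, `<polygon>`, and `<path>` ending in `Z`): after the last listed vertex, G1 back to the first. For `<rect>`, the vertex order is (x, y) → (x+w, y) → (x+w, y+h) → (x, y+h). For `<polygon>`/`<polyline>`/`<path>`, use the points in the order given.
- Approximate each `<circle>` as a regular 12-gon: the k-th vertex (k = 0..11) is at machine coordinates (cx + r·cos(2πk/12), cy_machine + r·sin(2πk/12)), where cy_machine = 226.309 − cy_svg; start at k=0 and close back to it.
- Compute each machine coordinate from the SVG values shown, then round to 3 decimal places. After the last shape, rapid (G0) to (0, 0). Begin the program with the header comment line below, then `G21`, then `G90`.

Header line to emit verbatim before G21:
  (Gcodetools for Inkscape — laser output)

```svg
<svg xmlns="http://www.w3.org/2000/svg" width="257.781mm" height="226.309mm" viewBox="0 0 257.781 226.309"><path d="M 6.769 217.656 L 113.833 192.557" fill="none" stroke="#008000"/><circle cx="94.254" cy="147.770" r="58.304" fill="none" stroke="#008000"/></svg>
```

(Gcodetools for Inkscape — laser output)
G21
G90
G0 X6.769 Y8.653
M4 S604
G01 X113.833 Y33.752 F1980
G0 X152.558 Y78.539
M4 S604
G01 X144.747 Y107.691 F1980
G01 X123.406 Y129.032
G01 X94.254 Y136.843
G01 X65.102 Y129.032
G01 X43.761 Y107.691
G01 X35.950 Y78.539
G01 X43.761 Y49.387
G01 X65.102 Y28.046
G01 X94.254 Y20.235
G01 X123.406 Y28.046
G01 X144.747 Y49.387
G01 X152.558 Y78.539
M5
G0 X0.000 Y0.000

1 u = 1 mm; y_m = 226.309 − y.

[1] `<path>` line segment, #008000→score S604 F1980: (6.769,8.653) → (113.833,33.752)

[2] `<circle>` circle, #008000→score S604 F1980: (152.558,78.539) → (144.747,107.691) → (123.406,129.032) → (94.254,136.843) → (65.102,129.032) → (43.761,107.691) → (35.950,78.539) → (43.761,49.387) → (65.102,28.046) → (94.254,20.235) → (123.406,28.046) → (144.747,49.387) → (152.558,78.539) (closed)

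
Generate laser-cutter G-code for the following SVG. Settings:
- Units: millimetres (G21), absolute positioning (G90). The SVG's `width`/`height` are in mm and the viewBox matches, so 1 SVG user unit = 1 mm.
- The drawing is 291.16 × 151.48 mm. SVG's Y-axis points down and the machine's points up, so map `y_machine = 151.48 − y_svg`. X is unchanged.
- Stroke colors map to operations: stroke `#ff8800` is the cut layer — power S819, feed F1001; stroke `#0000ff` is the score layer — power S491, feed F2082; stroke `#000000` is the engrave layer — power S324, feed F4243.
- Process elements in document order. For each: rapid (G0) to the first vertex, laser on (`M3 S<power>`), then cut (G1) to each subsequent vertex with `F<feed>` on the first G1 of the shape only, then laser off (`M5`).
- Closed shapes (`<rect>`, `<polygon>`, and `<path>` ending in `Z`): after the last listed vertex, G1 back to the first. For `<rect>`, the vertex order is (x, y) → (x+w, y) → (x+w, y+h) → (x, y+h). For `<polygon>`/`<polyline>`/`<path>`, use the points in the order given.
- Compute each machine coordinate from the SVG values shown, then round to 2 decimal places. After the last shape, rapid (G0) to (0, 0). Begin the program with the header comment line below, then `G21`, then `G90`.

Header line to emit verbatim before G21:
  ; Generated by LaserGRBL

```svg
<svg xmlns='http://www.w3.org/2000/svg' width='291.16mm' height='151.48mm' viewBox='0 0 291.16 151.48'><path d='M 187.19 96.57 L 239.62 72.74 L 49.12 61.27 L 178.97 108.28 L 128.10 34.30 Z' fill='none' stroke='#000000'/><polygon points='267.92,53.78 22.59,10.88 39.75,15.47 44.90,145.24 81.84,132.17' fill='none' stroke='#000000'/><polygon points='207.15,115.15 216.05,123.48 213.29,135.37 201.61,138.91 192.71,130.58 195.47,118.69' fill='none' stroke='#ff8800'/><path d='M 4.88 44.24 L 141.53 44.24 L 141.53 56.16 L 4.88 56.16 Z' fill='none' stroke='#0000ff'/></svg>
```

Since the viewBox matches the mm dimensions, user units are millimetres directly. The only transform is the Y-flip y_m = 151.48 − y_svg.

Shape 1 is a closed polygon drawn with `<path>`. Its stroke #000000 means engrave at S324, F4243. After flipping Y the toolpath is (187.19,54.91) → (239.62,78.74) → (49.12,90.21) → (178.97,43.20) → (128.10,117.18) → (187.19,54.91), returning to the start.

Shape 2 is a closed polygon drawn with `<polygon>`. Its stroke #000000 means engrave at S324, F4243. After flipping Y the toolpath is (267.92,97.70) → (22.59,140.60) → (39.75,136.01) → (44.90,6.24) → (81.84,19.31) → (267.92,97.70), returning to the start.

Shape 3 is a regular polygon drawn with `<polygon>`. Its stroke #ff8800 means cut at S819, F1001. After flipping Y the toolpath is (207.15,36.33) → (216.05,28.00) → (213.29,16.11) → (201.61,12.57) → (192.71,20.90) → (195.47,32.79) → (207.15,36.33), returning to the start.

Shape 4 is a rectangle drawn with `<path>`. Its stroke #0000ff means score at S491, F2082. After flipping Y the toolpath is (4.88,107.24) → (141.53,107.24) → (141.53,95.32) → (4.88,95.32) → (4.88,107.24), returning to the start.

; Generated by LaserGRBL
G21
G90
G0 X187.19 Y54.91
M3 S324
G1 X239.62 Y78.74 F4243
G1 X49.12 Y90.21
G1 X178.97 Y43.20
G1 X128.10 Y117.18
G1 X187.19 Y54.91
M5
G0 X267.92 Y97.70
M3 S324
G1 X22.59 Y140.60 F4243
G1 X39.75 Y136.01
G1 X44.90 Y6.24
G1 X81.84 Y19.31
G1 X267.92 Y97.70
M5
G0 X207.15 Y36.33
M3 S819
G1 X216.05 Y28.00 F1001
G1 X213.29 Y16.11
G1 X201.61 Y12.57
G1 X192.71 Y20.90
G1 X195.47 Y32.79
G1 X207.15 Y36.33
M5
G0 X4.88 Y107.24
M3 S491
G1 X141.53 Y107.24 F2082
G1 X141.53 Y95.32
G1 X4.88 Y95.32
G1 X4.88 Y107.24
M5
G0 X0.00 Y0.00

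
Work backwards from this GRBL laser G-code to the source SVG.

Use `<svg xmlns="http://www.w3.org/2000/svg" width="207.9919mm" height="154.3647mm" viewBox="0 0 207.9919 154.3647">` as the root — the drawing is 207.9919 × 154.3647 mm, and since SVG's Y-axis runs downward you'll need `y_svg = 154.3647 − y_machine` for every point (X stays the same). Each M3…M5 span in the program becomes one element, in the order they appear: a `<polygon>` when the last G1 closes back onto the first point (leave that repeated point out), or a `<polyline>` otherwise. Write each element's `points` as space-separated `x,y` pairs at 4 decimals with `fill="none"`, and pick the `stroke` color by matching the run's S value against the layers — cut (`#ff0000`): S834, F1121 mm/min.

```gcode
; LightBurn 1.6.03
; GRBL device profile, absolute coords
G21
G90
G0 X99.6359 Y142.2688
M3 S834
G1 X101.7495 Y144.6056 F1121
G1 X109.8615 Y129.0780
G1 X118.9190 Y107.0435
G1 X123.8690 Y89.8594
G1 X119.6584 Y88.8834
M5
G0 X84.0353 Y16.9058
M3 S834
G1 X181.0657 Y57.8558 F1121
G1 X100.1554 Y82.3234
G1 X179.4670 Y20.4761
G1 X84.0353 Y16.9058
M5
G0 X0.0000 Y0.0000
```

<svg xmlns="http://www.w3.org/2000/svg" width="207.9919mm" height="154.3647mm" viewBox="0 0 207.9919 154.3647">
  <polyline points="99.6359,12.0959 101.7495,9.7591 109.8615,25.2867 118.9190,47.3212 123.8690,64.5053 119.6584,65.4813" fill="none" stroke="#ff0000"/>
  <polygon points="84.0353,137.4589 181.0657,96.5089 100.1554,72.0413 179.4670,133.8886" fill="none" stroke="#ff0000"/>
</svg>

y_svg = 154.3647 − y_m. Every run uses S834, so all elements get stroke `#ff0000` (cut).

[1] open run; points: 99.6359,12.0959 101.7495,9.7591 109.8615,25.2867 118.9190,47.3212 123.8690,64.5053 119.6584,65.4813

[2] closed run; points: 84.0353,137.4589 181.0657,96.5089 100.1554,72.0413 179.4670,133.8886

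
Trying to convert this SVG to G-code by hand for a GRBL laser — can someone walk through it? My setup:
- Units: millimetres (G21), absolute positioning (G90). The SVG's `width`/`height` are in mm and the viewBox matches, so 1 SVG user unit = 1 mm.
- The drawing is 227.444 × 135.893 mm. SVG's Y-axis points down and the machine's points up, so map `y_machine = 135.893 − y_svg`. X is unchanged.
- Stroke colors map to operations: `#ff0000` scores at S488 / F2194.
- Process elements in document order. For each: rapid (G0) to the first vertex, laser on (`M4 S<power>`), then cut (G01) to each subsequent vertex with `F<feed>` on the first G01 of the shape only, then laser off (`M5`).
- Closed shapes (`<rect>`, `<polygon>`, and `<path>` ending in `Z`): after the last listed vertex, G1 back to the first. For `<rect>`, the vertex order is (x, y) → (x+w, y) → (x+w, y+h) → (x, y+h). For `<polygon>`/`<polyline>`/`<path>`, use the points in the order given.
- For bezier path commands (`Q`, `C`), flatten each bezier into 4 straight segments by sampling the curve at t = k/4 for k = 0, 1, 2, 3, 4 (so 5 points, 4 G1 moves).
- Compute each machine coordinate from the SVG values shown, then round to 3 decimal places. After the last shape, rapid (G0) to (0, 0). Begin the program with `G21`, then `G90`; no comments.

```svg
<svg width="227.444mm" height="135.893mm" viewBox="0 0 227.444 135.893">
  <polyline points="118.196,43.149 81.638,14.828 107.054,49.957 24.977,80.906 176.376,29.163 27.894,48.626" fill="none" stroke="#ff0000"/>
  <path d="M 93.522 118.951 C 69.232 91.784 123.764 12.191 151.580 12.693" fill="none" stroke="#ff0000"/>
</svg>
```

G21
G90
G0 X118.196 Y92.744
M4 S488
G01 X81.638 Y121.065 F2194
G01 X107.054 Y85.936
G01 X24.977 Y54.987
G01 X176.376 Y106.730
G01 X27.894 Y87.267
M5
G0 X93.522 Y16.942
M4 S488
G01 X88.435 Y45.076 F2194
G01 X103.011 Y80.447
G01 X127.358 Y110.629
G01 X151.580 Y123.200
M5
G0 X0.000 Y0.000

Since the viewBox matches the mm dimensions, user units are millimetres directly. The only transform is the Y-flip y_m = 135.893 − y_svg.

Shape 1 is a open polyline drawn with `<polyline>`. Its stroke #ff0000 means score at S488, F2194. After flipping Y the toolpath is (118.196,92.744) → (81.638,121.065) → (107.054,85.936) → (24.977,54.987) → (176.376,106.730) → (27.894,87.267).

Shape 2 is a cubic bezier drawn with `<path>`. Its stroke #ff0000 means score at S488, F2194. After flipping Y the toolpath is (93.522,16.942) → (88.435,45.076) → (103.011,80.447) → (127.358,110.629) → (151.580,123.200).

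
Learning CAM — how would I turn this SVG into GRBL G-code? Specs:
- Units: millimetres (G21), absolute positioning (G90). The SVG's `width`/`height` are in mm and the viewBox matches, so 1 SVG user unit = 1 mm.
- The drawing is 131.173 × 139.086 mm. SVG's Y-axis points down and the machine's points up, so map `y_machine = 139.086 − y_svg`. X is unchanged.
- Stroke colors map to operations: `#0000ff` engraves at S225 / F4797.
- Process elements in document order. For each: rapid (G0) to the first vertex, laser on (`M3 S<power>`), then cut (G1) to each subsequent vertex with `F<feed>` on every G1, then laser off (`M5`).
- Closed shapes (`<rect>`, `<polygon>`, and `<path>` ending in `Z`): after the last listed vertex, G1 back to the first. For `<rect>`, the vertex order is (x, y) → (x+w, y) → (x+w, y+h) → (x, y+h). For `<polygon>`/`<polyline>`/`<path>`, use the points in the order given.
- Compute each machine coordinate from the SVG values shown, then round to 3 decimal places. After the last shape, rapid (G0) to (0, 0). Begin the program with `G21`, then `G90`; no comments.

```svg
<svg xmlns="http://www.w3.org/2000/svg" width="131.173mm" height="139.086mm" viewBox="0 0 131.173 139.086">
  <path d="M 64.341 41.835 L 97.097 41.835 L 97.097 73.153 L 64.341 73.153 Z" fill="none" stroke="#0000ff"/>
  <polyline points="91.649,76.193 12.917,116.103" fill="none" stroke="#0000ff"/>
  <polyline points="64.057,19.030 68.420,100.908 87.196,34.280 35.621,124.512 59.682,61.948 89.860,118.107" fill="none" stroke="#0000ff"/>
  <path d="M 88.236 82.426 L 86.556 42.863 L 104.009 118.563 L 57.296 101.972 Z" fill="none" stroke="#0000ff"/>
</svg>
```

G21
G90
G0 X64.341 Y97.251
M3 S225
G1 X97.097 Y97.251 F4797
G1 X97.097 Y65.933 F4797
G1 X64.341 Y65.933 F4797
G1 X64.341 Y97.251 F4797
M5
G0 X91.649 Y62.893
M3 S225
G1 X12.917 Y22.983 F4797
M5
G0 X64.057 Y120.056
M3 S225
G1 X68.420 Y38.178 F4797
G1 X87.196 Y104.806 F4797
G1 X35.621 Y14.574 F4797
G1 X59.682 Y77.138 F4797
G1 X89.860 Y20.979 F4797
M5
G0 X88.236 Y56.660
M3 S225
G1 X86.556 Y96.223 F4797
G1 X104.009 Y20.523 F4797
G1 X57.296 Y37.114 F4797
G1 X88.236 Y56.660 F4797
M5
G0 X0.000 Y0.000

1 u = 1 mm; y_m = 139.086 − y.

[1] `<path>` rectangle, #0000ff→engrave S225 F4797: (64.341,97.251) → (97.097,97.251) → (97.097,65.933) → (64.341,65.933) → (64.341,97.251) (closed)

[2] `<polyline>` line segment, #0000ff→engrave S225 F4797: (91.649,62.893) → (12.917,22.983)

[3] `<polyline>` open polyline, #0000ff→engrave S225 F4797: (64.057,120.056) → (68.420,38.178) → (87.196,104.806) → (35.621,14.574) → (59.682,77.138) → (89.860,20.979)

[4] `<path>` closed polygon, #0000ff→engrave S225 F4797: (88.236,56.660) → (86.556,96.223) → (104.009,20.523) → (57.296,37.114) → (88.236,56.660) (closed)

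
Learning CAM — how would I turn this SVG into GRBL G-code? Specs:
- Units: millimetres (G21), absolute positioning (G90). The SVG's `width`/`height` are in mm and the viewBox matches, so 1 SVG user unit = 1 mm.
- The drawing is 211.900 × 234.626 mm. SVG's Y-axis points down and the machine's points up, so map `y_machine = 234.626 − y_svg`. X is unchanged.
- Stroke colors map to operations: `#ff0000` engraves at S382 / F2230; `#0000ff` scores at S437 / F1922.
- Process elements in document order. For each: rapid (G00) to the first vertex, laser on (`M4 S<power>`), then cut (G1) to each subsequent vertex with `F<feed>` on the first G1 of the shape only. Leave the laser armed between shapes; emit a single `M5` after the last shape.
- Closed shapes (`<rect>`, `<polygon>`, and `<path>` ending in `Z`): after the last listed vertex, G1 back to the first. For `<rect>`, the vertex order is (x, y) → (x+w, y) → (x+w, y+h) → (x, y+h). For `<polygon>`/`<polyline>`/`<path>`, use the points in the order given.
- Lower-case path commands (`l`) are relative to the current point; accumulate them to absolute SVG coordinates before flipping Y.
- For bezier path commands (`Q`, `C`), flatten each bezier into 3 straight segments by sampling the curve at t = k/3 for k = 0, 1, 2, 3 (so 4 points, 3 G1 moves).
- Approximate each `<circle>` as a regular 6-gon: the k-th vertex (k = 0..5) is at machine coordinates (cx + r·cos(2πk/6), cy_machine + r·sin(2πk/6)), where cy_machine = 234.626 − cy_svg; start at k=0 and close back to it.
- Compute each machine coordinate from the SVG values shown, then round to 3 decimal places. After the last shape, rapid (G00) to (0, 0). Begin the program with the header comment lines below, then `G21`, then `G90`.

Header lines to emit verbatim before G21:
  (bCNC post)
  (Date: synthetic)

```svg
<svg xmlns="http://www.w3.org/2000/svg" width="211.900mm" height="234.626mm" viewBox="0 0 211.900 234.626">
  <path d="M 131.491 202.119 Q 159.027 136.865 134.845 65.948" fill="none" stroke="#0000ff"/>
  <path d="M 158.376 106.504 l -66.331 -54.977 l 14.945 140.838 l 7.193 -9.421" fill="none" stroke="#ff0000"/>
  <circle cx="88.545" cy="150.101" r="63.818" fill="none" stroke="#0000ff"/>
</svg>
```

(bCNC post)
(Date: synthetic)
G21
G90
G00 X131.491 Y32.507
M4 S437
G1 X144.102 Y76.639 F1922
G1 X145.220 Y122.029
G1 X134.845 Y168.678
G00 X158.376 Y128.122
M4 S382
G1 X92.045 Y183.099 F2230
G1 X106.990 Y42.261
G1 X114.183 Y51.682
G00 X152.363 Y84.525
M4 S437
G1 X120.454 Y139.793 F1922
G1 X56.636 Y139.793
G1 X24.727 Y84.525
G1 X56.636 Y29.257
G1 X120.454 Y29.257
G1 X152.363 Y84.525
M5
G00 X0.000 Y0.000

1 u = 1 mm; y_m = 234.626 − y.

[1] `<path>` quadratic bezier, #0000ff→score S437 F1922: (131.491,32.507) → (144.102,76.639) → (145.220,122.029) → (134.845,168.678)

[2] `<path>` open polyline, #ff0000→engrave S382 F2230: (158.376,128.122) → (92.045,183.099) → (106.990,42.261) → (114.183,51.682)

[3] `<circle>` circle, #0000ff→score S437 F1922: (152.363,84.525) → (120.454,139.793) → (56.636,139.793) → (24.727,84.525) → (56.636,29.257) → (120.454,29.257) → (152.363,84.525) (closed)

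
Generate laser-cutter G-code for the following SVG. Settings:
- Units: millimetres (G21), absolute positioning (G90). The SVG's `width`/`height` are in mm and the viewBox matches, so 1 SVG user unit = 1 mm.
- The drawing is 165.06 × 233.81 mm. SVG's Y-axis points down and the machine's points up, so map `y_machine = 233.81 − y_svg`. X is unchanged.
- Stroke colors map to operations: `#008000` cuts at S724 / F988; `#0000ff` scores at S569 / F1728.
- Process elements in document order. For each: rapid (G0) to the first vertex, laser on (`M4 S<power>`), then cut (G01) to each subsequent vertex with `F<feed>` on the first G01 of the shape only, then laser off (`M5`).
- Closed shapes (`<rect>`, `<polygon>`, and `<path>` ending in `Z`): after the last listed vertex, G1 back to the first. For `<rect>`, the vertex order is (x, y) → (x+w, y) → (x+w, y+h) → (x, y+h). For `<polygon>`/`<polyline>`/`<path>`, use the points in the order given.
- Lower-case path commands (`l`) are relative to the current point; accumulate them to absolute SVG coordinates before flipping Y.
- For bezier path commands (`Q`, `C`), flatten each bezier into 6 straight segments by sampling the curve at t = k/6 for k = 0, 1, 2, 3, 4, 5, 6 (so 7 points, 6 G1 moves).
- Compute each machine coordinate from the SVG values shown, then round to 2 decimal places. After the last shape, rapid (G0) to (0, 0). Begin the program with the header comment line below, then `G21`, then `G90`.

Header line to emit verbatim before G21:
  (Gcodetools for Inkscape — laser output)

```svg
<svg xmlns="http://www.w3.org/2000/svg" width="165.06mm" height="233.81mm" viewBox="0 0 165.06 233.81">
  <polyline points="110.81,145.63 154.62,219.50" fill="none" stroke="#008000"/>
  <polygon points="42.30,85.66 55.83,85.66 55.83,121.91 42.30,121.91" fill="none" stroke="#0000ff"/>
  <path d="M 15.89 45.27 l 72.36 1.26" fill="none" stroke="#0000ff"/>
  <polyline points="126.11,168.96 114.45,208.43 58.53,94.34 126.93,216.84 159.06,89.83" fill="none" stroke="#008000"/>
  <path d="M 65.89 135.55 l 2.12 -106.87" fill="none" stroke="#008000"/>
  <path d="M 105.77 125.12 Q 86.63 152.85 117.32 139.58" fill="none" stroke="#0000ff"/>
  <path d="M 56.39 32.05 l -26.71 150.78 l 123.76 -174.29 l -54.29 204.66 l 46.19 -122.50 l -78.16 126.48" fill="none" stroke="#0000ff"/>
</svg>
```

Since the viewBox matches the mm dimensions, user units are millimetres directly. The only transform is the Y-flip y_m = 233.81 − y_svg.

Shape 1 is a line segment drawn with `<polyline>`. Its stroke #008000 means cut at S724, F988. After flipping Y the toolpath is (110.81,88.18) → (154.62,14.31).

Shape 2 is a rectangle drawn with `<polygon>`. Its stroke #0000ff means score at S569, F1728. After flipping Y the toolpath is (42.30,148.15) → (55.83,148.15) → (55.83,111.90) → (42.30,111.90) → (42.30,148.15), returning to the start.

Shape 3 is a line segment drawn with `<path>`. Its stroke #0000ff means score at S569, F1728. After flipping Y the toolpath is (15.89,188.54) → (88.25,187.28).

Shape 4 is a open polyline drawn with `<polyline>`. Its stroke #008000 means cut at S724, F988. After flipping Y the toolpath is (126.11,64.85) → (114.45,25.38) → (58.53,139.47) → (126.93,16.97) → (159.06,143.98).

Shape 5 is a line segment drawn with `<path>`. Its stroke #008000 means cut at S724, F988. After flipping Y the toolpath is (65.89,98.26) → (68.01,205.13).

Shape 6 is a quadratic bezier drawn with `<path>`. Its stroke #0000ff means score at S569, F1728. After flipping Y the toolpath is (105.77,108.69) → (100.77,100.59) → (98.55,94.76) → (99.09,91.21) → (102.40,89.94) → (108.47,90.95) → (117.32,94.23).

Shape 7 is a open polyline drawn with `<path>`. Its stroke #0000ff means score at S569, F1728. After flipping Y the toolpath is (56.39,201.76) → (29.68,50.98) → (153.44,225.27) → (99.15,20.61) → (145.34,143.11) → (67.18,16.63).

(Gcodetools for Inkscape — laser output)
G21
G90
G0 X110.81 Y88.18
M4 S724
G01 X154.62 Y14.31 F988
M5
G0 X42.30 Y148.15
M4 S569
G01 X55.83 Y148.15 F1728
G01 X55.83 Y111.90
G01 X42.30 Y111.90
G01 X42.30 Y148.15
M5
G0 X15.89 Y188.54
M4 S569
G01 X88.25 Y187.28 F1728
M5
G0 X126.11 Y64.85
M4 S724
G01 X114.45 Y25.38 F988
G01 X58.53 Y139.47
G01 X126.93 Y16.97
G01 X159.06 Y143.98
M5
G0 X65.89 Y98.26
M4 S724
G01 X68.01 Y205.13 F988
M5
G0 X105.77 Y108.69
M4 S569
G01 X100.77 Y100.59 F1728
G01 X98.55 Y94.76
G01 X99.09 Y91.21
G01 X102.40 Y89.94
G01 X108.47 Y90.95
G01 X117.32 Y94.23
M5
G0 X56.39 Y201.76
M4 S569
G01 X29.68 Y50.98 F1728
G01 X153.44 Y225.27
G01 X99.15 Y20.61
G01 X145.34 Y143.11
G01 X67.18 Y16.63
M5
G0 X0.00 Y0.00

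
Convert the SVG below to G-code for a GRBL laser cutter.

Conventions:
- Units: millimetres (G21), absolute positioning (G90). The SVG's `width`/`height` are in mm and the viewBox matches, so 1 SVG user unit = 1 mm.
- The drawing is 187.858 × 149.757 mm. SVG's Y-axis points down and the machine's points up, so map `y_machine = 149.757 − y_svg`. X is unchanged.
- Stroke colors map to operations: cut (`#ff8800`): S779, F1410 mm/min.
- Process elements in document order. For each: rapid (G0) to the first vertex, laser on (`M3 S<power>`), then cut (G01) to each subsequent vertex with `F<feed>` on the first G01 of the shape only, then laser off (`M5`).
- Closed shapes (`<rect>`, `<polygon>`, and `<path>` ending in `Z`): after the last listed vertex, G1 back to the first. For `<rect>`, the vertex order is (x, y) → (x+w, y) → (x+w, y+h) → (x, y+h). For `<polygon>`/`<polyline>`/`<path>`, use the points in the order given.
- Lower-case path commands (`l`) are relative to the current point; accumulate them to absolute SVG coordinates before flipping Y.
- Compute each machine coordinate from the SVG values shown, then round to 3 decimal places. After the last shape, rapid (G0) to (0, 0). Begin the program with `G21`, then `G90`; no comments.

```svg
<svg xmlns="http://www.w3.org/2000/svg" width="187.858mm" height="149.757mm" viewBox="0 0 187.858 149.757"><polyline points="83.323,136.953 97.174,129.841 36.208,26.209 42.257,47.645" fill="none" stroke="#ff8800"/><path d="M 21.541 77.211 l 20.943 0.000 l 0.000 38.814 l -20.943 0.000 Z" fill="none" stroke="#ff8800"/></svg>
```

G21
G90
G0 X83.323 Y12.804
M3 S779
G01 X97.174 Y19.916 F1410
G01 X36.208 Y123.548
G01 X42.257 Y102.112
M5
G0 X21.541 Y72.546
M3 S779
G01 X42.484 Y72.546 F1410
G01 X42.484 Y33.732
G01 X21.541 Y33.732
G01 X21.541 Y72.546
M5
G0 X0.000 Y0.000

Since the viewBox matches the mm dimensions, user units are millimetres directly. The only transform is the Y-flip y_m = 149.757 − y_svg.

Shape 1 is a open polyline drawn with `<polyline>`. Its stroke #ff8800 means cut at S779, F1410. After flipping Y the toolpath is (83.323,12.804) → (97.174,19.916) → (36.208,123.548) → (42.257,102.112).

Shape 2 is a rectangle drawn with `<path>`. Its stroke #ff8800 means cut at S779, F1410. After flipping Y the toolpath is (21.541,72.546) → (42.484,72.546) → (42.484,33.732) → (21.541,33.732) → (21.541,72.546), returning to the start.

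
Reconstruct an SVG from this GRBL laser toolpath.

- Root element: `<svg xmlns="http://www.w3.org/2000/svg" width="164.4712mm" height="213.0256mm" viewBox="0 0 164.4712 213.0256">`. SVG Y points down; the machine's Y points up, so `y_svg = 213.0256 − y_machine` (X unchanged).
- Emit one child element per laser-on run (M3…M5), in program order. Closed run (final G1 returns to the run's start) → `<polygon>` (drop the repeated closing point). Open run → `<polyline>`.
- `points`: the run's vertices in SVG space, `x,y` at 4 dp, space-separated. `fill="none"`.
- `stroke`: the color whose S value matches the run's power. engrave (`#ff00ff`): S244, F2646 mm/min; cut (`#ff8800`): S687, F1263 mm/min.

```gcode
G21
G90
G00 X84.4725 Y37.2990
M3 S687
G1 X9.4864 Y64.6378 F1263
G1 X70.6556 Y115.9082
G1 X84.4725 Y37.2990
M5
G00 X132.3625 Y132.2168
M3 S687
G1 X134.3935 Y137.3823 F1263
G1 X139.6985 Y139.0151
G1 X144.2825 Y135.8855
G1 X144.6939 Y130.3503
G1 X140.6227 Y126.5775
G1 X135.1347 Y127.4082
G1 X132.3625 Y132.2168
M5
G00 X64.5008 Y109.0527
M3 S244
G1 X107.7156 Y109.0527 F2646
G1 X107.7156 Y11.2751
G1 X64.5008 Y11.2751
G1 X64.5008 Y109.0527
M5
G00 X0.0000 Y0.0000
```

Machine Y-up, SVG Y-down with viewBox height 213.0256, so y_svg = 213.0256 − y_machine; X carries over.

Run 1: S687 ⇒ cut layer `#ff8800`. The run returns to its start, so emit a `<polygon>` with points (Y-flipped): 84.4725,175.7266 9.4864,148.3878 70.6556,97.1174.

Run 2: the run's S687 means `#ff8800` (cut). The run returns to its start, so emit a `<polygon>` with points (Y-flipped): 132.3625,80.8088 134.3935,75.6433 139.6985,74.0105 144.2825,77.1401 144.6939,82.6753 140.6227,86.4481 135.1347,85.6174.

Run 3: S244 ⇒ engrave layer `#ff00ff`. The run returns to its start, so emit a `<polygon>` with points (Y-flipped): 64.5008,103.9729 107.7156,103.9729 107.7156,201.7505 64.5008,201.7505.

<svg xmlns="http://www.w3.org/2000/svg" width="164.4712mm" height="213.0256mm" viewBox="0 0 164.4712 213.0256">
  <polygon points="84.4725,175.7266 9.4864,148.3878 70.6556,97.1174" fill="none" stroke="#ff8800"/>
  <polygon points="132.3625,80.8088 134.3935,75.6433 139.6985,74.0105 144.2825,77.1401 144.6939,82.6753 140.6227,86.4481 135.1347,85.6174" fill="none" stroke="#ff8800"/>
  <polygon points="64.5008,103.9729 107.7156,103.9729 107.7156,201.7505 64.5008,201.7505" fill="none" stroke="#ff00ff"/>
</svg>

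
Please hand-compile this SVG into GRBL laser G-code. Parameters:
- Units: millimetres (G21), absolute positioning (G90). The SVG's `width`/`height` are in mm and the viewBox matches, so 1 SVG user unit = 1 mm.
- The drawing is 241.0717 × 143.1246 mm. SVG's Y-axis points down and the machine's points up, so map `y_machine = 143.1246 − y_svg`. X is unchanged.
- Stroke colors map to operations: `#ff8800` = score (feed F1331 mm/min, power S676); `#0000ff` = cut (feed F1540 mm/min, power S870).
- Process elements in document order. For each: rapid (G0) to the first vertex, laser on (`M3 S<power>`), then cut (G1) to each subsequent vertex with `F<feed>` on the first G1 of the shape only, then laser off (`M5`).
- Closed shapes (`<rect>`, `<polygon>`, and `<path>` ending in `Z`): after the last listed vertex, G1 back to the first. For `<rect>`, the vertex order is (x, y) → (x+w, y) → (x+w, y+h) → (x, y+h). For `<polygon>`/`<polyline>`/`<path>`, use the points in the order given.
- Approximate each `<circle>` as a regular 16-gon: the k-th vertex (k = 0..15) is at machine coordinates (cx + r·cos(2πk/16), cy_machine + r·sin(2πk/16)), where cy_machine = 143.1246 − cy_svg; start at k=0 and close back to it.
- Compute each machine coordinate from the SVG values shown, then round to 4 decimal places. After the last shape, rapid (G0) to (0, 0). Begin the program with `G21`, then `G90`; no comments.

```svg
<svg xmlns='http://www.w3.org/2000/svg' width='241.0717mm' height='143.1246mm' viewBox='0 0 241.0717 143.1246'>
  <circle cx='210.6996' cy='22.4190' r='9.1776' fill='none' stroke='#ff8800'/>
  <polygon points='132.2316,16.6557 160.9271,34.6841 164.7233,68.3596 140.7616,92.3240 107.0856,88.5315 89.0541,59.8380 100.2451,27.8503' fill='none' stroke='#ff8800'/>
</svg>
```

G21
G90
G0 X219.8772 Y120.7056
M3 S676
G1 X219.1786 Y124.2177 F1331
G1 X217.1891 Y127.1951
G1 X214.2117 Y129.1846
G1 X210.6996 Y129.8832
G1 X207.1875 Y129.1846
G1 X204.2101 Y127.1951
G1 X202.2206 Y124.2177
G1 X201.5220 Y120.7056
G1 X202.2206 Y117.1935
G1 X204.2101 Y114.2161
G1 X207.1875 Y112.2266
G1 X210.6996 Y111.5280
G1 X214.2117 Y112.2266
G1 X217.1891 Y114.2161
G1 X219.1786 Y117.1935
G1 X219.8772 Y120.7056
M5
G0 X132.2316 Y126.4689
M3 S676
G1 X160.9271 Y108.4405 F1331
G1 X164.7233 Y74.7650
G1 X140.7616 Y50.8006
G1 X107.0856 Y54.5931
G1 X89.0541 Y83.2866
G1 X100.2451 Y115.2743
G1 X132.2316 Y126.4689
M5
G0 X0.0000 Y0.0000

1 u = 1 mm; y_m = 143.1246 − y.

[1] `<circle>` circle, #ff8800→score S676 F1331: (219.8772,120.7056) → (219.1786,124.2177) → (217.1891,127.1951) → (214.2117,129.1846) → (210.6996,129.8832) → (207.1875,129.1846) → (204.2101,127.1951) → (202.2206,124.2177) → (201.5220,120.7056) → (202.2206,117.1935) → (204.2101,114.2161) → (207.1875,112.2266) → (210.6996,111.5280) → (214.2117,112.2266) → (217.1891,114.2161) → (219.1786,117.1935) → (219.8772,120.7056) (closed)

[2] `<polygon>` regular polygon, #ff8800→score S676 F1331: (132.2316,126.4689) → (160.9271,108.4405) → (164.7233,74.7650) → (140.7616,50.8006) → (107.0856,54.5931) → (89.0541,83.2866) → (100.2451,115.2743) → (132.2316,126.4689) (closed)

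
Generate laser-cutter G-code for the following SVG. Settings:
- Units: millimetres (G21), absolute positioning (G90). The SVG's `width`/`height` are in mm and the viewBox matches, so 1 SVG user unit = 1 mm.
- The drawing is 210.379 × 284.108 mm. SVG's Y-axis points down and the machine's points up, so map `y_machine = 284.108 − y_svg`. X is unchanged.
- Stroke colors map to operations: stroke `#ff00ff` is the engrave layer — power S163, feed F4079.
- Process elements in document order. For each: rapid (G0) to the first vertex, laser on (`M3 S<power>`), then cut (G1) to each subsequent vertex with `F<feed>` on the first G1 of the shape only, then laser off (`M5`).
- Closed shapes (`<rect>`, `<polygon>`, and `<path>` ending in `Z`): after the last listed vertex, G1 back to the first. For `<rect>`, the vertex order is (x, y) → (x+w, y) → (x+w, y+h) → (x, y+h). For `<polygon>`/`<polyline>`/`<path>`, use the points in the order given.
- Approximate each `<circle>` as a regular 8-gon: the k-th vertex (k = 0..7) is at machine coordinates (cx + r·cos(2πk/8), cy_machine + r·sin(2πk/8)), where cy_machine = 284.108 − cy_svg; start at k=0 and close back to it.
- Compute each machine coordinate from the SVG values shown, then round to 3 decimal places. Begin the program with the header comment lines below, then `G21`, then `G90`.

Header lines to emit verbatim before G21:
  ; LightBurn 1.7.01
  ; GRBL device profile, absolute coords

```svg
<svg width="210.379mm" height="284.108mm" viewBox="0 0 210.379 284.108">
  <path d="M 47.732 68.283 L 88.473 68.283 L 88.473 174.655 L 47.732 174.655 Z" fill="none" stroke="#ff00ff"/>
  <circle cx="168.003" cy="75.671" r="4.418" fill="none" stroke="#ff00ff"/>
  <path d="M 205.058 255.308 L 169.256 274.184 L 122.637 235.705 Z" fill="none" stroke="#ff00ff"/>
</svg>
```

Since the viewBox matches the mm dimensions, user units are millimetres directly. The only transform is the Y-flip y_m = 284.108 − y_svg.

Shape 1 is a rectangle drawn with `<path>`. Its stroke #ff00ff means engrave at S163, F4079. After flipping Y the toolpath is (47.732,215.825) → (88.473,215.825) → (88.473,109.453) → (47.732,109.453) → (47.732,215.825), returning to the start.

Shape 2 is a circle drawn with `<circle>`. Its stroke #ff00ff means engrave at S163, F4079. After flipping Y the toolpath is (172.421,208.437) → (171.127,211.561) → (168.003,212.855) → (164.879,211.561) → (163.585,208.437) → (164.879,205.313) → (168.003,204.019) → (171.127,205.313) → (172.421,208.437), returning to the start.

Shape 3 is a closed polygon drawn with `<path>`. Its stroke #ff00ff means engrave at S163, F4079. After flipping Y the toolpath is (205.058,28.800) → (169.256,9.924) → (122.637,48.403) → (205.058,28.800), returning to the start.

; LightBurn 1.7.01
; GRBL device profile, absolute coords
G21
G90
G0 X47.732 Y215.825
M3 S163
G1 X88.473 Y215.825 F4079
G1 X88.473 Y109.453
G1 X47.732 Y109.453
G1 X47.732 Y215.825
M5
G0 X172.421 Y208.437
M3 S163
G1 X171.127 Y211.561 F4079
G1 X168.003 Y212.855
G1 X164.879 Y211.561
G1 X163.585 Y208.437
G1 X164.879 Y205.313
G1 X168.003 Y204.019
G1 X171.127 Y205.313
G1 X172.421 Y208.437
M5
G0 X205.058 Y28.800
M3 S163
G1 X169.256 Y9.924 F4079
G1 X122.637 Y48.403
G1 X205.058 Y28.800
M5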